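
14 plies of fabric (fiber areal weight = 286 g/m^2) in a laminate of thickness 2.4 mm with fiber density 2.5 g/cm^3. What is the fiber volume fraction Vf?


Vf = n * FAW / (rho_f * h * 1000) = 14 * 286 / (2.5 * 2.4 * 1000) = 0.6673

0.6673


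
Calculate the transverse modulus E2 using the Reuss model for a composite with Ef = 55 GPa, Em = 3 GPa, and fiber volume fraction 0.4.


1/E2 = Vf/Ef + (1-Vf)/Em = 0.4/55 + 0.6/3
E2 = 4.82 GPa

4.82 GPa


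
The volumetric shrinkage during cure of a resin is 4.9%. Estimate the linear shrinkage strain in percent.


Linear shrinkage ≈ vol_shrink/3 = 4.9/3 = 1.633%

1.633%


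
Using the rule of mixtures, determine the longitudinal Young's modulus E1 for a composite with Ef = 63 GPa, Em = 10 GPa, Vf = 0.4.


E1 = Ef*Vf + Em*(1-Vf) = 63*0.4 + 10*0.6 = 31.2 GPa

31.2 GPa


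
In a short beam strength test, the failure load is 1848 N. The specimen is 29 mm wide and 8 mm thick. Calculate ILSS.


ILSS = 3F/(4bh) = 3*1848/(4*29*8) = 5.97 MPa

5.97 MPa


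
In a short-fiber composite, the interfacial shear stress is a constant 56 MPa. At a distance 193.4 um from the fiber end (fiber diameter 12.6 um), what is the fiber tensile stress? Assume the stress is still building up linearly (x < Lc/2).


Force balance: sigma_f * (pi*d^2/4) = tau * (pi*d) * x  ->  sigma_f = 4 * tau * x / d
sigma_f = 4 * 56 * 193.4 / 12.6 = 3438.2 MPa

3438.2 MPa


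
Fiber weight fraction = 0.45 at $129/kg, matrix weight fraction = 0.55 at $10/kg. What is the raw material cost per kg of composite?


Cost = cost_f*Wf + cost_m*Wm = 129*0.45 + 10*0.55 = $63.55/kg

$63.55/kg


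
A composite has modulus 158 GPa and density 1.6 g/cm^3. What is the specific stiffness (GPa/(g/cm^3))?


Specific stiffness = E/rho = 158/1.6 = 98.8 GPa/(g/cm^3)

98.8 GPa/(g/cm^3)


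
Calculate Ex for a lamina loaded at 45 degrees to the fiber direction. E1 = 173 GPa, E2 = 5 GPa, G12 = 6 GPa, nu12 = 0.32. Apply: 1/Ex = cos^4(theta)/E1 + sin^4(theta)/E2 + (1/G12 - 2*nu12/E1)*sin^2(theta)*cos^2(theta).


cos^4(45) = 0.25, sin^4(45) = 0.25, sin^2(45)*cos^2(45) = 0.25
1/G12 - 2*nu12/E1 = 1/6 - 2*0.32/173 = 0.162967 GPa^-1
1/Ex = 0.25/173 + 0.25/5 + 0.162967*0.25 = 0.0921869 GPa^-1
Ex = 10.85 GPa

10.85 GPa


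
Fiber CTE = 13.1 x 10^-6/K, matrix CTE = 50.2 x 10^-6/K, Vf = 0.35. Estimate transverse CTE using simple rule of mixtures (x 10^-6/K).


alpha_2 = alpha_f*Vf + alpha_m*(1-Vf) = 13.1*0.35 + 50.2*0.65 = 37.2 x 10^-6/K

37.2 x 10^-6/K


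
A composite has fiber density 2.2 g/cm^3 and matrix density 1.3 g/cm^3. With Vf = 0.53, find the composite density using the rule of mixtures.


rho_c = rho_f*Vf + rho_m*(1-Vf) = 2.2*0.53 + 1.3*0.47 = 1.777 g/cm^3

1.777 g/cm^3


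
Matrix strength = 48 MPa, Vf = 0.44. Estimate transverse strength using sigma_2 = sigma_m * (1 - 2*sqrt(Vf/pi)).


factor = 1 - 2*sqrt(0.44/pi) = 0.2515
sigma_2 = 48 * 0.2515 = 12.07 MPa

12.07 MPa


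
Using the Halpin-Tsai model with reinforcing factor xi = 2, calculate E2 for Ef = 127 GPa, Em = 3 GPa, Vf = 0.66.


eta = (Ef/Em - 1)/(Ef/Em + xi) = (42.3333 - 1)/(42.3333 + 2) = 0.9323
E2 = Em*(1+xi*eta*Vf)/(1-eta*Vf) = 17.4 GPa

17.4 GPa


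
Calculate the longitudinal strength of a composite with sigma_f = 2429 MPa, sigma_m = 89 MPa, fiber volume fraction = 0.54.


sigma_1 = sigma_f*Vf + sigma_m*(1-Vf) = 2429*0.54 + 89*0.46 = 1352.6 MPa

1352.6 MPa


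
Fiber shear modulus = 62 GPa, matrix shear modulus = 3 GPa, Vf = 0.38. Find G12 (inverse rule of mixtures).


1/G12 = Vf/Gf + (1-Vf)/Gm = 0.38/62 + 0.62/3
G12 = 4.7 GPa

4.7 GPa


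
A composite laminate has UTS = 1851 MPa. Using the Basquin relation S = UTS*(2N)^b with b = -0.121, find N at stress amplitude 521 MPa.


N = 0.5 * (S/UTS)^(1/b) = 0.5 * (521/1851)^(1/-0.121) = 17746.9821 cycles

17746.9821 cycles


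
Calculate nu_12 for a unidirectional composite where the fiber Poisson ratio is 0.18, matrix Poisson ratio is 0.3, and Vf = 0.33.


nu_12 = nu_f*Vf + nu_m*(1-Vf) = 0.18*0.33 + 0.3*0.67 = 0.2604

0.2604


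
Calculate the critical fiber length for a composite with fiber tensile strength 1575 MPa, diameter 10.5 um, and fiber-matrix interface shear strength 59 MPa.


Lc = sigma_f * d / (2 * tau_i) = 1575 * 10.5 / (2 * 59) = 140.1 um

140.1 um


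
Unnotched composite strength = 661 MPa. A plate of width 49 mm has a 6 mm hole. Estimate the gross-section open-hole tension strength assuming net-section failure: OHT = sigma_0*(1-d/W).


OHT = sigma_0*(1-d/W) = 661*(1-6/49) = 580.1 MPa

580.1 MPa


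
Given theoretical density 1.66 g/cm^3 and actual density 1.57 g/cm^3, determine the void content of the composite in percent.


Void% = (rho_theo - rho_actual)/rho_theo * 100 = (1.66 - 1.57)/1.66 * 100 = 5.42%

5.42%


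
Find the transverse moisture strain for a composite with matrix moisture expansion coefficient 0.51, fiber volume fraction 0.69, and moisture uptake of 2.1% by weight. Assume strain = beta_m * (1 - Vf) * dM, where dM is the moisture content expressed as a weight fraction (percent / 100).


dM = 2.1/100 = 0.021
strain = beta_m * (1-Vf) * dM = 0.51 * 0.31 * 0.021 = 0.0033201

0.0033201


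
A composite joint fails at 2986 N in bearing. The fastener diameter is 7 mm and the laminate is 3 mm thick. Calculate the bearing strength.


sigma_br = F/(d*h) = 2986/(7*3) = 142.2 MPa

142.2 MPa


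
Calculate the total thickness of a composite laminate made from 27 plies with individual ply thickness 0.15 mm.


h = n * t_ply = 27 * 0.15 = 4.05 mm

4.05 mm


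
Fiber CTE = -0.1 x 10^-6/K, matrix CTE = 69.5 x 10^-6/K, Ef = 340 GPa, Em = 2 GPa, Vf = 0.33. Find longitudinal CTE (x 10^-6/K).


E1 = Ef*Vf + Em*(1-Vf) = 113.54
alpha_1 = (alpha_f*Ef*Vf + alpha_m*Em*(1-Vf))/E1 = 0.72 x 10^-6/K

0.72 x 10^-6/K


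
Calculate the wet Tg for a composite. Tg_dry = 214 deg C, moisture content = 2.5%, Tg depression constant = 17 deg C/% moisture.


Tg_wet = Tg_dry - k*moisture = 214 - 17*2.5 = 171.5 deg C

171.5 deg C


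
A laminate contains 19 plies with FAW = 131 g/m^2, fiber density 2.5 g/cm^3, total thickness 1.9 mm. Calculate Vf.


Vf = n * FAW / (rho_f * h * 1000) = 19 * 131 / (2.5 * 1.9 * 1000) = 0.524

0.524


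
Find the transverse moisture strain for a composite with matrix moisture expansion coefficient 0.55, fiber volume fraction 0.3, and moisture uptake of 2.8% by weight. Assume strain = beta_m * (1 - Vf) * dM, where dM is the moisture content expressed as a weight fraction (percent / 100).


dM = 2.8/100 = 0.028
strain = beta_m * (1-Vf) * dM = 0.55 * 0.7 * 0.028 = 0.01078

0.01078


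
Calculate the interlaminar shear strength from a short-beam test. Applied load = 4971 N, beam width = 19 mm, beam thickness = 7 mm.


ILSS = 3F/(4bh) = 3*4971/(4*19*7) = 28.03 MPa

28.03 MPa


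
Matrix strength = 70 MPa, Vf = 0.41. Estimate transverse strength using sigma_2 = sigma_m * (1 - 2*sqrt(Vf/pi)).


factor = 1 - 2*sqrt(0.41/pi) = 0.2775
sigma_2 = 70 * 0.2775 = 19.42 MPa

19.42 MPa


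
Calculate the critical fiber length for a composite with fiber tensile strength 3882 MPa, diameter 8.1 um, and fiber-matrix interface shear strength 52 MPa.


Lc = sigma_f * d / (2 * tau_i) = 3882 * 8.1 / (2 * 52) = 302.3 um

302.3 um


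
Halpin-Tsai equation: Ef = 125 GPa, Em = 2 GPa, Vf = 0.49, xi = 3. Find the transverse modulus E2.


eta = (Ef/Em - 1)/(Ef/Em + xi) = (62.5 - 1)/(62.5 + 3) = 0.9389
E2 = Em*(1+xi*eta*Vf)/(1-eta*Vf) = 8.82 GPa

8.82 GPa


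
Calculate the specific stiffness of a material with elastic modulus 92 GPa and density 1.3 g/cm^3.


Specific stiffness = E/rho = 92/1.3 = 70.8 GPa/(g/cm^3)

70.8 GPa/(g/cm^3)


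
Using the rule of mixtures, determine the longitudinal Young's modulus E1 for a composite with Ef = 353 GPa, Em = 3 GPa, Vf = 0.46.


E1 = Ef*Vf + Em*(1-Vf) = 353*0.46 + 3*0.54 = 164.0 GPa

164.0 GPa


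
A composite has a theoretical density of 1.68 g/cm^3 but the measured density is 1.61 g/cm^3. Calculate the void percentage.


Void% = (rho_theo - rho_actual)/rho_theo * 100 = (1.68 - 1.61)/1.68 * 100 = 4.17%

4.17%


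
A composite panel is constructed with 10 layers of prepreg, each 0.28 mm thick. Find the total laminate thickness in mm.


h = n * t_ply = 10 * 0.28 = 2.8 mm

2.8 mm


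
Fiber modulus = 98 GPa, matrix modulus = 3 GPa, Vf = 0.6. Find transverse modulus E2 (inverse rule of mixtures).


1/E2 = Vf/Ef + (1-Vf)/Em = 0.6/98 + 0.4/3
E2 = 7.17 GPa

7.17 GPa


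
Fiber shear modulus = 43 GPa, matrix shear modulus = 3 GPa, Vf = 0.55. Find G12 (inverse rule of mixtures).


1/G12 = Vf/Gf + (1-Vf)/Gm = 0.55/43 + 0.45/3
G12 = 6.14 GPa

6.14 GPa


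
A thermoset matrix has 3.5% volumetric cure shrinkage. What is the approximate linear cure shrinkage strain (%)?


Linear shrinkage ≈ vol_shrink/3 = 3.5/3 = 1.167%

1.167%


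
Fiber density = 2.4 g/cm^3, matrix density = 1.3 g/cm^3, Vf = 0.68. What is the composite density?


rho_c = rho_f*Vf + rho_m*(1-Vf) = 2.4*0.68 + 1.3*0.32 = 2.048 g/cm^3

2.048 g/cm^3


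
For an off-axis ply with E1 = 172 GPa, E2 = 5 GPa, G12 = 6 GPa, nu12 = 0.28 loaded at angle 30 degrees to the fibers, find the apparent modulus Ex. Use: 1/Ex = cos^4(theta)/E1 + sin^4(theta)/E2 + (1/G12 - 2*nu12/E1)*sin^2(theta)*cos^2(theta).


cos^4(30) = 0.5625, sin^4(30) = 0.0625, sin^2(30)*cos^2(30) = 0.1875
1/G12 - 2*nu12/E1 = 1/6 - 2*0.28/172 = 0.163411 GPa^-1
1/Ex = 0.5625/172 + 0.0625/5 + 0.163411*0.1875 = 0.0464099 GPa^-1
Ex = 21.55 GPa

21.55 GPa


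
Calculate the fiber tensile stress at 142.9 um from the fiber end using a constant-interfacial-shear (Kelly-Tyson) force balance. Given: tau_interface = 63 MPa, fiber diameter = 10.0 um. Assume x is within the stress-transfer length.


Force balance: sigma_f * (pi*d^2/4) = tau * (pi*d) * x  ->  sigma_f = 4 * tau * x / d
sigma_f = 4 * 63 * 142.9 / 10.0 = 3601.1 MPa

3601.1 MPa


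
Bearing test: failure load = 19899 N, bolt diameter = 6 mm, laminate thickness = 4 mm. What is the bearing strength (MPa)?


sigma_br = F/(d*h) = 19899/(6*4) = 829.1 MPa

829.1 MPa


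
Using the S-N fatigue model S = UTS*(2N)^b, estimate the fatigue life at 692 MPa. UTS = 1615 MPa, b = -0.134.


N = 0.5 * (S/UTS)^(1/b) = 0.5 * (692/1615)^(1/-0.134) = 279.0837 cycles

279.0837 cycles


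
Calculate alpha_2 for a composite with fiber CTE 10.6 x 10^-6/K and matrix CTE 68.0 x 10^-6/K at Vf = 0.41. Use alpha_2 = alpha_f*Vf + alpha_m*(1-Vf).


alpha_2 = alpha_f*Vf + alpha_m*(1-Vf) = 10.6*0.41 + 68.0*0.59 = 44.5 x 10^-6/K

44.5 x 10^-6/K


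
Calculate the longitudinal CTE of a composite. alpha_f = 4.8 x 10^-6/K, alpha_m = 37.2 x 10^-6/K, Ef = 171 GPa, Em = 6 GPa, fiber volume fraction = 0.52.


E1 = Ef*Vf + Em*(1-Vf) = 91.8
alpha_1 = (alpha_f*Ef*Vf + alpha_m*Em*(1-Vf))/E1 = 5.82 x 10^-6/K

5.82 x 10^-6/K


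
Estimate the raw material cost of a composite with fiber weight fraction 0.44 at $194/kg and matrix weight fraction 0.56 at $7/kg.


Cost = cost_f*Wf + cost_m*Wm = 194*0.44 + 7*0.56 = $89.28/kg

$89.28/kg


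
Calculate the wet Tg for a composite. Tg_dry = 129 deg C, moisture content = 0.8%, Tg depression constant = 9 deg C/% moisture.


Tg_wet = Tg_dry - k*moisture = 129 - 9*0.8 = 121.8 deg C

121.8 deg C


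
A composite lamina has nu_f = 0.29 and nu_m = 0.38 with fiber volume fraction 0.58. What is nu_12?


nu_12 = nu_f*Vf + nu_m*(1-Vf) = 0.29*0.58 + 0.38*0.42 = 0.3278

0.3278


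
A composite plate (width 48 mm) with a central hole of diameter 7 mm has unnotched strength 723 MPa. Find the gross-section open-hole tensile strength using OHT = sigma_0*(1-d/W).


OHT = sigma_0*(1-d/W) = 723*(1-7/48) = 617.6 MPa

617.6 MPa


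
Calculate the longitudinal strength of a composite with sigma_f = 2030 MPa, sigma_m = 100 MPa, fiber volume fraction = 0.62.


sigma_1 = sigma_f*Vf + sigma_m*(1-Vf) = 2030*0.62 + 100*0.38 = 1296.6 MPa

1296.6 MPa


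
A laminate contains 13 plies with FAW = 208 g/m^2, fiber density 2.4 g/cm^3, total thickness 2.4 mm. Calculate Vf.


Vf = n * FAW / (rho_f * h * 1000) = 13 * 208 / (2.4 * 2.4 * 1000) = 0.4694

0.4694


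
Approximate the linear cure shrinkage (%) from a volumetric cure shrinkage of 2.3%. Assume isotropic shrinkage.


Linear shrinkage ≈ vol_shrink/3 = 2.3/3 = 0.767%

0.767%


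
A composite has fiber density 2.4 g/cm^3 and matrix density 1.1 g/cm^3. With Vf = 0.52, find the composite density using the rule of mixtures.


rho_c = rho_f*Vf + rho_m*(1-Vf) = 2.4*0.52 + 1.1*0.48 = 1.776 g/cm^3

1.776 g/cm^3


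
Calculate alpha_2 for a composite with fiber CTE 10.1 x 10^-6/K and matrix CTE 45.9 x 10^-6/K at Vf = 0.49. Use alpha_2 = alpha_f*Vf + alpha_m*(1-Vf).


alpha_2 = alpha_f*Vf + alpha_m*(1-Vf) = 10.1*0.49 + 45.9*0.51 = 28.4 x 10^-6/K

28.4 x 10^-6/K


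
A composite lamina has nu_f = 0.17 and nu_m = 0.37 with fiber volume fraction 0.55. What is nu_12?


nu_12 = nu_f*Vf + nu_m*(1-Vf) = 0.17*0.55 + 0.37*0.45 = 0.26

0.26


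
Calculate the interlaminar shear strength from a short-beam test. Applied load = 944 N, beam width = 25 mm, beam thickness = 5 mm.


ILSS = 3F/(4bh) = 3*944/(4*25*5) = 5.66 MPa

5.66 MPa


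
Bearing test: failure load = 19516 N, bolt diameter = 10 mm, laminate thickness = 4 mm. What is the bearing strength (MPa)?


sigma_br = F/(d*h) = 19516/(10*4) = 487.9 MPa

487.9 MPa


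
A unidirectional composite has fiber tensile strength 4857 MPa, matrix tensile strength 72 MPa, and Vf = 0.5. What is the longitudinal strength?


sigma_1 = sigma_f*Vf + sigma_m*(1-Vf) = 4857*0.5 + 72*0.5 = 2464.5 MPa

2464.5 MPa


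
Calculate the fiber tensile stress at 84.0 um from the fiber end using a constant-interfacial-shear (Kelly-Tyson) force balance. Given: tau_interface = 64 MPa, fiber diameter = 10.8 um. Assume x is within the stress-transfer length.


Force balance: sigma_f * (pi*d^2/4) = tau * (pi*d) * x  ->  sigma_f = 4 * tau * x / d
sigma_f = 4 * 64 * 84.0 / 10.8 = 1991.1 MPa

1991.1 MPa


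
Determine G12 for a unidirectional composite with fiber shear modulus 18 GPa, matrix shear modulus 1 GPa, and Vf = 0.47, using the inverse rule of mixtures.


1/G12 = Vf/Gf + (1-Vf)/Gm = 0.47/18 + 0.53/1
G12 = 1.8 GPa

1.8 GPa


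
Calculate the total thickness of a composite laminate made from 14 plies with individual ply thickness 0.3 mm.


h = n * t_ply = 14 * 0.3 = 4.2 mm

4.2 mm


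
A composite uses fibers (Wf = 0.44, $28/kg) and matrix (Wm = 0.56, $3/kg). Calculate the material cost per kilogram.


Cost = cost_f*Wf + cost_m*Wm = 28*0.44 + 3*0.56 = $14.0/kg

$14.0/kg


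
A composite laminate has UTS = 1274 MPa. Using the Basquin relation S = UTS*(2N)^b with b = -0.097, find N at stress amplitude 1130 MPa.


N = 0.5 * (S/UTS)^(1/b) = 0.5 * (1130/1274)^(1/-0.097) = 1.7218 cycles

1.7218 cycles


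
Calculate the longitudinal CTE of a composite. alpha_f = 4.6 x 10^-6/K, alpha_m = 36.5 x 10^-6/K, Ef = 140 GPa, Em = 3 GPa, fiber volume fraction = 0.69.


E1 = Ef*Vf + Em*(1-Vf) = 97.53
alpha_1 = (alpha_f*Ef*Vf + alpha_m*Em*(1-Vf))/E1 = 4.9 x 10^-6/K

4.9 x 10^-6/K


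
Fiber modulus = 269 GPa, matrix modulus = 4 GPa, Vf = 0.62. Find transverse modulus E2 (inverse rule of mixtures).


1/E2 = Vf/Ef + (1-Vf)/Em = 0.62/269 + 0.38/4
E2 = 10.28 GPa

10.28 GPa


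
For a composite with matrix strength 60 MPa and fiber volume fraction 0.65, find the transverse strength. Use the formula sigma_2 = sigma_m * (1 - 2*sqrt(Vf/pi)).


factor = 1 - 2*sqrt(0.65/pi) = 0.0903
sigma_2 = 60 * 0.0903 = 5.42 MPa

5.42 MPa


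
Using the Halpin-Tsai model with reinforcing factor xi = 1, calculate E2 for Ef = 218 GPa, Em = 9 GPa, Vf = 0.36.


eta = (Ef/Em - 1)/(Ef/Em + xi) = (24.2222 - 1)/(24.2222 + 1) = 0.9207
E2 = Em*(1+xi*eta*Vf)/(1-eta*Vf) = 17.92 GPa

17.92 GPa


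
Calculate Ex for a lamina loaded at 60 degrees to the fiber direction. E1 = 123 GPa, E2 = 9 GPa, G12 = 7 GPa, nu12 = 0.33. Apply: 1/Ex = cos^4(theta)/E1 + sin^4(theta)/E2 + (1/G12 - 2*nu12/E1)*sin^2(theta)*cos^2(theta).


cos^4(60) = 0.0625, sin^4(60) = 0.5625, sin^2(60)*cos^2(60) = 0.1875
1/G12 - 2*nu12/E1 = 1/7 - 2*0.33/123 = 0.137491 GPa^-1
1/Ex = 0.0625/123 + 0.5625/9 + 0.137491*0.1875 = 0.0887877 GPa^-1
Ex = 11.26 GPa

11.26 GPa


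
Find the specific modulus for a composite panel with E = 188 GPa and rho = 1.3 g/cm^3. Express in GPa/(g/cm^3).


Specific stiffness = E/rho = 188/1.3 = 144.6 GPa/(g/cm^3)

144.6 GPa/(g/cm^3)


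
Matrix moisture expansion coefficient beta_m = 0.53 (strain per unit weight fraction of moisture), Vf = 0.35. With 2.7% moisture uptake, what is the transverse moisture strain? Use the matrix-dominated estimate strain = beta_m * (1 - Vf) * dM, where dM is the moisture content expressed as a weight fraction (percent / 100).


dM = 2.7/100 = 0.027
strain = beta_m * (1-Vf) * dM = 0.53 * 0.65 * 0.027 = 0.0093015

0.0093015


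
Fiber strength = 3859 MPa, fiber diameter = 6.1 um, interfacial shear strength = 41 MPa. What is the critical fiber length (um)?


Lc = sigma_f * d / (2 * tau_i) = 3859 * 6.1 / (2 * 41) = 287.1 um

287.1 um


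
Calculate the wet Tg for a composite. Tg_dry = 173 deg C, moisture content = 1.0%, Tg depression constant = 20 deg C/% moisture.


Tg_wet = Tg_dry - k*moisture = 173 - 20*1.0 = 153.0 deg C

153.0 deg C


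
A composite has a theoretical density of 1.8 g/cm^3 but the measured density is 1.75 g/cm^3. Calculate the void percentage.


Void% = (rho_theo - rho_actual)/rho_theo * 100 = (1.8 - 1.75)/1.8 * 100 = 2.78%

2.78%


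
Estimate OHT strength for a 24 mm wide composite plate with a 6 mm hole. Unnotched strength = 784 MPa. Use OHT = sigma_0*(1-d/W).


OHT = sigma_0*(1-d/W) = 784*(1-6/24) = 588.0 MPa

588.0 MPa


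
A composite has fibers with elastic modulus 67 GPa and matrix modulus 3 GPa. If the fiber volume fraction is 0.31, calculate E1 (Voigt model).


E1 = Ef*Vf + Em*(1-Vf) = 67*0.31 + 3*0.69 = 22.84 GPa

22.84 GPa


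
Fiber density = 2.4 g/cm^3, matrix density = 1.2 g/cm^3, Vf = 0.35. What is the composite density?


rho_c = rho_f*Vf + rho_m*(1-Vf) = 2.4*0.35 + 1.2*0.65 = 1.62 g/cm^3

1.62 g/cm^3


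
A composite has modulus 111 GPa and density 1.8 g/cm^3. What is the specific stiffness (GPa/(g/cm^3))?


Specific stiffness = E/rho = 111/1.8 = 61.7 GPa/(g/cm^3)

61.7 GPa/(g/cm^3)


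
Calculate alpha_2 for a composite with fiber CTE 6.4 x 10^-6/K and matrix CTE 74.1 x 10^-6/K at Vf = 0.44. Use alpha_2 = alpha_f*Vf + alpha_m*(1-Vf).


alpha_2 = alpha_f*Vf + alpha_m*(1-Vf) = 6.4*0.44 + 74.1*0.56 = 44.3 x 10^-6/K

44.3 x 10^-6/K


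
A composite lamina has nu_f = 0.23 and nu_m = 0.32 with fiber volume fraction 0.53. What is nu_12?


nu_12 = nu_f*Vf + nu_m*(1-Vf) = 0.23*0.53 + 0.32*0.47 = 0.2723

0.2723


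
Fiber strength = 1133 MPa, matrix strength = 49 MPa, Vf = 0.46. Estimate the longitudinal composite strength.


sigma_1 = sigma_f*Vf + sigma_m*(1-Vf) = 1133*0.46 + 49*0.54 = 547.6 MPa

547.6 MPa


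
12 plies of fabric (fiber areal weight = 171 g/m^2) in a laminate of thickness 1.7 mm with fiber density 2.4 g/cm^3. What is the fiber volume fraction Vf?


Vf = n * FAW / (rho_f * h * 1000) = 12 * 171 / (2.4 * 1.7 * 1000) = 0.5029

0.5029


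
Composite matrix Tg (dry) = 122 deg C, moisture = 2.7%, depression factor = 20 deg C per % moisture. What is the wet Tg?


Tg_wet = Tg_dry - k*moisture = 122 - 20*2.7 = 68.0 deg C

68.0 deg C


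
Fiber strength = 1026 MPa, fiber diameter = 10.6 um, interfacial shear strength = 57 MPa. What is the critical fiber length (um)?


Lc = sigma_f * d / (2 * tau_i) = 1026 * 10.6 / (2 * 57) = 95.4 um

95.4 um


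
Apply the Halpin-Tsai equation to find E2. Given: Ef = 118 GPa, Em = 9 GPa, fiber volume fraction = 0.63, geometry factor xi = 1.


eta = (Ef/Em - 1)/(Ef/Em + xi) = (13.1111 - 1)/(13.1111 + 1) = 0.8583
E2 = Em*(1+xi*eta*Vf)/(1-eta*Vf) = 30.19 GPa

30.19 GPa


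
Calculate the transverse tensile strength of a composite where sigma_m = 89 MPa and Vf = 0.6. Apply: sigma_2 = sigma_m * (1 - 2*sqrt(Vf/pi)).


factor = 1 - 2*sqrt(0.6/pi) = 0.126
sigma_2 = 89 * 0.126 = 11.21 MPa

11.21 MPa


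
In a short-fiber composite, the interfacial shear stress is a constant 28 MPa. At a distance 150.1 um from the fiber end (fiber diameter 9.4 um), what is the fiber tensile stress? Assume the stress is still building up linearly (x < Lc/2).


Force balance: sigma_f * (pi*d^2/4) = tau * (pi*d) * x  ->  sigma_f = 4 * tau * x / d
sigma_f = 4 * 28 * 150.1 / 9.4 = 1788.4 MPa

1788.4 MPa


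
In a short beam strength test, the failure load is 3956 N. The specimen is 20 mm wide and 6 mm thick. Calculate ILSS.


ILSS = 3F/(4bh) = 3*3956/(4*20*6) = 24.73 MPa

24.73 MPa


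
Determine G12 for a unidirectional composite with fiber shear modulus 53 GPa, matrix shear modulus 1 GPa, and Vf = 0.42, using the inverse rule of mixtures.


1/G12 = Vf/Gf + (1-Vf)/Gm = 0.42/53 + 0.58/1
G12 = 1.7 GPa

1.7 GPa


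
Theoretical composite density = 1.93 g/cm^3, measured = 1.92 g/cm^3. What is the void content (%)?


Void% = (rho_theo - rho_actual)/rho_theo * 100 = (1.93 - 1.92)/1.93 * 100 = 0.52%

0.52%


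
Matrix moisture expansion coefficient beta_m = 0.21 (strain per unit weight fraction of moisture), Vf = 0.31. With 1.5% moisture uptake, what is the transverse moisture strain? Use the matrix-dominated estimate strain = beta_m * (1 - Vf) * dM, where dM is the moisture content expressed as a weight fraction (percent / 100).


dM = 1.5/100 = 0.015
strain = beta_m * (1-Vf) * dM = 0.21 * 0.69 * 0.015 = 0.0021735

0.0021735


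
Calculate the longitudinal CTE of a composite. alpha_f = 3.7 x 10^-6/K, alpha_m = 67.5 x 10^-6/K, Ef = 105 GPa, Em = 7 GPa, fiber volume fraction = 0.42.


E1 = Ef*Vf + Em*(1-Vf) = 48.16
alpha_1 = (alpha_f*Ef*Vf + alpha_m*Em*(1-Vf))/E1 = 9.08 x 10^-6/K

9.08 x 10^-6/K


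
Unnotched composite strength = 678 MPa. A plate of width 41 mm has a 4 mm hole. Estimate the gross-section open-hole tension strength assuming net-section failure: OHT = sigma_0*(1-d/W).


OHT = sigma_0*(1-d/W) = 678*(1-4/41) = 611.9 MPa

611.9 MPa


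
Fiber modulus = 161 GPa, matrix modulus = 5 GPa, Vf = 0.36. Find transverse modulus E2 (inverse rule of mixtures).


1/E2 = Vf/Ef + (1-Vf)/Em = 0.36/161 + 0.64/5
E2 = 7.68 GPa

7.68 GPa


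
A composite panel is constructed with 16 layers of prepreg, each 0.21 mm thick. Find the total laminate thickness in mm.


h = n * t_ply = 16 * 0.21 = 3.36 mm

3.36 mm


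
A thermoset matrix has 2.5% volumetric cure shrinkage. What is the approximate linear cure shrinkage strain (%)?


Linear shrinkage ≈ vol_shrink/3 = 2.5/3 = 0.833%

0.833%


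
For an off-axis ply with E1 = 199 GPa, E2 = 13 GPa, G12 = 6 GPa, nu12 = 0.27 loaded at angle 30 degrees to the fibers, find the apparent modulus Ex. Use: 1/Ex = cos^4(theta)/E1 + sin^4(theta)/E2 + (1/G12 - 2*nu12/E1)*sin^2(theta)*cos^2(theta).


cos^4(30) = 0.5625, sin^4(30) = 0.0625, sin^2(30)*cos^2(30) = 0.1875
1/G12 - 2*nu12/E1 = 1/6 - 2*0.27/199 = 0.163953 GPa^-1
1/Ex = 0.5625/199 + 0.0625/13 + 0.163953*0.1875 = 0.0383755 GPa^-1
Ex = 26.06 GPa

26.06 GPa


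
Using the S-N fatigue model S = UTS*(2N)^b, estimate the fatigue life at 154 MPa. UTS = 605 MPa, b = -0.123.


N = 0.5 * (S/UTS)^(1/b) = 0.5 * (154/605)^(1/-0.123) = 33895.8127 cycles

33895.8127 cycles


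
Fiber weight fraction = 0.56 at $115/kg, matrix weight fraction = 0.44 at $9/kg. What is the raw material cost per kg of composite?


Cost = cost_f*Wf + cost_m*Wm = 115*0.56 + 9*0.44 = $68.36/kg

$68.36/kg


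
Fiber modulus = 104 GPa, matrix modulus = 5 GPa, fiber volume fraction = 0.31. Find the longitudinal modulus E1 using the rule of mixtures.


E1 = Ef*Vf + Em*(1-Vf) = 104*0.31 + 5*0.69 = 35.69 GPa

35.69 GPa


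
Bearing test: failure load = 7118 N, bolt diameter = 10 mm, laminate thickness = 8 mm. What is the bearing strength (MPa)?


sigma_br = F/(d*h) = 7118/(10*8) = 89.0 MPa

89.0 MPa


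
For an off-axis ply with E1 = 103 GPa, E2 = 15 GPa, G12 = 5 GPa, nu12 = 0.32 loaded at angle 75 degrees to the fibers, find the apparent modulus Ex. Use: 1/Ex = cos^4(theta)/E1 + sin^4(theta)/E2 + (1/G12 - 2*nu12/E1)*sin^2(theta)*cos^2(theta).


cos^4(75) = 0.004487, sin^4(75) = 0.870513, sin^2(75)*cos^2(75) = 0.0625
1/G12 - 2*nu12/E1 = 1/5 - 2*0.32/103 = 0.193786 GPa^-1
1/Ex = 0.004487/103 + 0.870513/15 + 0.193786*0.0625 = 0.0701894 GPa^-1
Ex = 14.25 GPa

14.25 GPa


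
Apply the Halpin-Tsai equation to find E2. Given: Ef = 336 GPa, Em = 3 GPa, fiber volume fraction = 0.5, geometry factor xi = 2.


eta = (Ef/Em - 1)/(Ef/Em + xi) = (112.0 - 1)/(112.0 + 2) = 0.9737
E2 = Em*(1+xi*eta*Vf)/(1-eta*Vf) = 11.54 GPa

11.54 GPa


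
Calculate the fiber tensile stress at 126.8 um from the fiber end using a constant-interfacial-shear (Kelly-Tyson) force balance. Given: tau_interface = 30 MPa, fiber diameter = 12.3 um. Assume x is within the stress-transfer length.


Force balance: sigma_f * (pi*d^2/4) = tau * (pi*d) * x  ->  sigma_f = 4 * tau * x / d
sigma_f = 4 * 30 * 126.8 / 12.3 = 1237.1 MPa

1237.1 MPa


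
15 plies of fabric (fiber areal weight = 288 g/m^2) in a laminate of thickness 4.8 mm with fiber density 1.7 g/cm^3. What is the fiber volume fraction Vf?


Vf = n * FAW / (rho_f * h * 1000) = 15 * 288 / (1.7 * 4.8 * 1000) = 0.5294

0.5294


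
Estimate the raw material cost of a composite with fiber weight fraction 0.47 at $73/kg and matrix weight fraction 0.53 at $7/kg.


Cost = cost_f*Wf + cost_m*Wm = 73*0.47 + 7*0.53 = $38.02/kg

$38.02/kg


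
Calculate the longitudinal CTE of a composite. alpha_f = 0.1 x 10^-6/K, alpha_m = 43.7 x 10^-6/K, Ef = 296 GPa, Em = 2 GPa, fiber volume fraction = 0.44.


E1 = Ef*Vf + Em*(1-Vf) = 131.36
alpha_1 = (alpha_f*Ef*Vf + alpha_m*Em*(1-Vf))/E1 = 0.47 x 10^-6/K

0.47 x 10^-6/K


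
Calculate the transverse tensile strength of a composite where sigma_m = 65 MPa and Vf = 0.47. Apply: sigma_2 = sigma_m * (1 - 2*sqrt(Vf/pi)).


factor = 1 - 2*sqrt(0.47/pi) = 0.2264
sigma_2 = 65 * 0.2264 = 14.72 MPa

14.72 MPa


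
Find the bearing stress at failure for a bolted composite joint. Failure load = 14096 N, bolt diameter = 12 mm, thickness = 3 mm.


sigma_br = F/(d*h) = 14096/(12*3) = 391.6 MPa

391.6 MPa


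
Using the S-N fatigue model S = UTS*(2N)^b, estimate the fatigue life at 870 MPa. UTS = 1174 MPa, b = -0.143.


N = 0.5 * (S/UTS)^(1/b) = 0.5 * (870/1174)^(1/-0.143) = 4.0654 cycles

4.0654 cycles


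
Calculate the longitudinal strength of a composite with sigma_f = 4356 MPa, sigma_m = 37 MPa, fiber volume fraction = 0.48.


sigma_1 = sigma_f*Vf + sigma_m*(1-Vf) = 4356*0.48 + 37*0.52 = 2110.1 MPa

2110.1 MPa


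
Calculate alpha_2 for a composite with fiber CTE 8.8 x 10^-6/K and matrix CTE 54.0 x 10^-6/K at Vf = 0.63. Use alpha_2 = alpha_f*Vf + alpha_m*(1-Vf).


alpha_2 = alpha_f*Vf + alpha_m*(1-Vf) = 8.8*0.63 + 54.0*0.37 = 25.5 x 10^-6/K

25.5 x 10^-6/K


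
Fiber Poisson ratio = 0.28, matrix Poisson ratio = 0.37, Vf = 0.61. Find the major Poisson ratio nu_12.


nu_12 = nu_f*Vf + nu_m*(1-Vf) = 0.28*0.61 + 0.37*0.39 = 0.3151

0.3151


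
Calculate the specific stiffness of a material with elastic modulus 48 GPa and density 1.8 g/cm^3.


Specific stiffness = E/rho = 48/1.8 = 26.7 GPa/(g/cm^3)

26.7 GPa/(g/cm^3)


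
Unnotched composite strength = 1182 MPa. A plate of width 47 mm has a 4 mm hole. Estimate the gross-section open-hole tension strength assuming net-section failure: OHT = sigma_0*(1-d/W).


OHT = sigma_0*(1-d/W) = 1182*(1-4/47) = 1081.4 MPa

1081.4 MPa


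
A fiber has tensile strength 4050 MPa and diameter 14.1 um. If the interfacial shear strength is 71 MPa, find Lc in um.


Lc = sigma_f * d / (2 * tau_i) = 4050 * 14.1 / (2 * 71) = 402.1 um

402.1 um


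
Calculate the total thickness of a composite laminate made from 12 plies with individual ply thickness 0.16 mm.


h = n * t_ply = 12 * 0.16 = 1.92 mm

1.92 mm


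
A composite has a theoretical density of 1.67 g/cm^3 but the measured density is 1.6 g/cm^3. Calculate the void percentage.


Void% = (rho_theo - rho_actual)/rho_theo * 100 = (1.67 - 1.6)/1.67 * 100 = 4.19%

4.19%


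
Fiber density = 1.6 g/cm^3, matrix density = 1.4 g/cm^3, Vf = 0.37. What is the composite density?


rho_c = rho_f*Vf + rho_m*(1-Vf) = 1.6*0.37 + 1.4*0.63 = 1.474 g/cm^3

1.474 g/cm^3


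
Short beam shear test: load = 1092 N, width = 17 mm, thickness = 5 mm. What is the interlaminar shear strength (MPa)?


ILSS = 3F/(4bh) = 3*1092/(4*17*5) = 9.64 MPa

9.64 MPa


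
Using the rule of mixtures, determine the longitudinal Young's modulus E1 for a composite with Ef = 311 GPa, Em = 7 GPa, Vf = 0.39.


E1 = Ef*Vf + Em*(1-Vf) = 311*0.39 + 7*0.61 = 125.56 GPa

125.56 GPa


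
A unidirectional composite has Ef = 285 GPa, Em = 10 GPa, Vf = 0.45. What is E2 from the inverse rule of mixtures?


1/E2 = Vf/Ef + (1-Vf)/Em = 0.45/285 + 0.55/10
E2 = 17.67 GPa

17.67 GPa


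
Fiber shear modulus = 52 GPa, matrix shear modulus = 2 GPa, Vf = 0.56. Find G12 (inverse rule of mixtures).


1/G12 = Vf/Gf + (1-Vf)/Gm = 0.56/52 + 0.44/2
G12 = 4.33 GPa

4.33 GPa


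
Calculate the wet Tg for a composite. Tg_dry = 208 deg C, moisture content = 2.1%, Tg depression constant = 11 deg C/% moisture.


Tg_wet = Tg_dry - k*moisture = 208 - 11*2.1 = 184.9 deg C

184.9 deg C


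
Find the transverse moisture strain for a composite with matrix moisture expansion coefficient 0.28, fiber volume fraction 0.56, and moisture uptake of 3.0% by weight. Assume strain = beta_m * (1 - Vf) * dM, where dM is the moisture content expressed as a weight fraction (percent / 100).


dM = 3.0/100 = 0.03
strain = beta_m * (1-Vf) * dM = 0.28 * 0.44 * 0.03 = 0.003696

0.003696


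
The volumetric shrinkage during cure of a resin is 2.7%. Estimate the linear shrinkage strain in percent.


Linear shrinkage ≈ vol_shrink/3 = 2.7/3 = 0.9%

0.9%


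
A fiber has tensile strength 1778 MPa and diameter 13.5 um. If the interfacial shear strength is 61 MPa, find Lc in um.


Lc = sigma_f * d / (2 * tau_i) = 1778 * 13.5 / (2 * 61) = 196.7 um

196.7 um


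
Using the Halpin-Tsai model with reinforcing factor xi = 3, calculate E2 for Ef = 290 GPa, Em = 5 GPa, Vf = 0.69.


eta = (Ef/Em - 1)/(Ef/Em + xi) = (58.0 - 1)/(58.0 + 3) = 0.9344
E2 = Em*(1+xi*eta*Vf)/(1-eta*Vf) = 41.3 GPa

41.3 GPa


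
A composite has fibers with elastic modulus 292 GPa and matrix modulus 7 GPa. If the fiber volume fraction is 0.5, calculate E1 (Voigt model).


E1 = Ef*Vf + Em*(1-Vf) = 292*0.5 + 7*0.5 = 149.5 GPa

149.5 GPa


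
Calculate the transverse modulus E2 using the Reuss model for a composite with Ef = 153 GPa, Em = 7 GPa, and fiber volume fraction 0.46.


1/E2 = Vf/Ef + (1-Vf)/Em = 0.46/153 + 0.54/7
E2 = 12.48 GPa

12.48 GPa


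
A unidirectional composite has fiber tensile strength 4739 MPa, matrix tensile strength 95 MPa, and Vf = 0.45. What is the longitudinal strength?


sigma_1 = sigma_f*Vf + sigma_m*(1-Vf) = 4739*0.45 + 95*0.55 = 2184.8 MPa

2184.8 MPa


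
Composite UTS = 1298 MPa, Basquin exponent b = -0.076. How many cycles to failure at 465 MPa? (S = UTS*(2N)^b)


N = 0.5 * (S/UTS)^(1/b) = 0.5 * (465/1298)^(1/-0.076) = 367320.8030 cycles

367320.8030 cycles


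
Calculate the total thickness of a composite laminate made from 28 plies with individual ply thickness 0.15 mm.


h = n * t_ply = 28 * 0.15 = 4.2 mm

4.2 mm


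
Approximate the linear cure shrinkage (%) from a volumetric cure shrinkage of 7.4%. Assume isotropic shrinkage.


Linear shrinkage ≈ vol_shrink/3 = 7.4/3 = 2.467%

2.467%


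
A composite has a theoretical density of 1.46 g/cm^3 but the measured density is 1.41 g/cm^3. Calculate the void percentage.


Void% = (rho_theo - rho_actual)/rho_theo * 100 = (1.46 - 1.41)/1.46 * 100 = 3.42%

3.42%


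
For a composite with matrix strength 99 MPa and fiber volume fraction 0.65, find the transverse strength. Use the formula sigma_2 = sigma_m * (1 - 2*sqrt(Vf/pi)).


factor = 1 - 2*sqrt(0.65/pi) = 0.0903
sigma_2 = 99 * 0.0903 = 8.94 MPa

8.94 MPa


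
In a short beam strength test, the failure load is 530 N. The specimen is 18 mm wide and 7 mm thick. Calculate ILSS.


ILSS = 3F/(4bh) = 3*530/(4*18*7) = 3.15 MPa

3.15 MPa


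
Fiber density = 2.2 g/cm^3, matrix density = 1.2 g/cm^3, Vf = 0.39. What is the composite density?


rho_c = rho_f*Vf + rho_m*(1-Vf) = 2.2*0.39 + 1.2*0.61 = 1.59 g/cm^3

1.59 g/cm^3


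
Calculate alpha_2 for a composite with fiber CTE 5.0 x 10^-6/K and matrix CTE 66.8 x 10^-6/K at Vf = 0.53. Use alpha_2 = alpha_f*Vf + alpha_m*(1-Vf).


alpha_2 = alpha_f*Vf + alpha_m*(1-Vf) = 5.0*0.53 + 66.8*0.47 = 34.0 x 10^-6/K

34.0 x 10^-6/K


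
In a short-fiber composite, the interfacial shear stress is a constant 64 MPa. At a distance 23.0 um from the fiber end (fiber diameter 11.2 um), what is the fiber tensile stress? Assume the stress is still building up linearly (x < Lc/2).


Force balance: sigma_f * (pi*d^2/4) = tau * (pi*d) * x  ->  sigma_f = 4 * tau * x / d
sigma_f = 4 * 64 * 23.0 / 11.2 = 525.7 MPa

525.7 MPa


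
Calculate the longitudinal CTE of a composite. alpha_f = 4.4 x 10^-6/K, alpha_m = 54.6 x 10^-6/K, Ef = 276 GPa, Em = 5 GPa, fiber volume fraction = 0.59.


E1 = Ef*Vf + Em*(1-Vf) = 164.89
alpha_1 = (alpha_f*Ef*Vf + alpha_m*Em*(1-Vf))/E1 = 5.02 x 10^-6/K

5.02 x 10^-6/K


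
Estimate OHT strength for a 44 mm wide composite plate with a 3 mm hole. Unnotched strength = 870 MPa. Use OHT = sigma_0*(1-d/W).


OHT = sigma_0*(1-d/W) = 870*(1-3/44) = 810.7 MPa

810.7 MPa


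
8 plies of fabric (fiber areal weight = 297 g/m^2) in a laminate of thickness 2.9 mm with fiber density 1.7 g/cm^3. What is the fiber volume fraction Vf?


Vf = n * FAW / (rho_f * h * 1000) = 8 * 297 / (1.7 * 2.9 * 1000) = 0.4819

0.4819


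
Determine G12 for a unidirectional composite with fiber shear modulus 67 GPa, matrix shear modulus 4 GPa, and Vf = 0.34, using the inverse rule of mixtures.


1/G12 = Vf/Gf + (1-Vf)/Gm = 0.34/67 + 0.66/4
G12 = 5.88 GPa

5.88 GPa


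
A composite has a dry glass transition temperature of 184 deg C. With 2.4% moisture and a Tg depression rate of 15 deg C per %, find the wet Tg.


Tg_wet = Tg_dry - k*moisture = 184 - 15*2.4 = 148.0 deg C

148.0 deg C


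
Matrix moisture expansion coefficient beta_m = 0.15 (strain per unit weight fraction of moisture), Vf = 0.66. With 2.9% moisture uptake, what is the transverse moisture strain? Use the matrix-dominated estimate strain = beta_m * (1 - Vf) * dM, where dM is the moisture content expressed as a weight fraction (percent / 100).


dM = 2.9/100 = 0.029
strain = beta_m * (1-Vf) * dM = 0.15 * 0.34 * 0.029 = 0.001479

0.001479


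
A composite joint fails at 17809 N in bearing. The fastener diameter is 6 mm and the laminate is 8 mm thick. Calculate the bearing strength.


sigma_br = F/(d*h) = 17809/(6*8) = 371.0 MPa

371.0 MPa


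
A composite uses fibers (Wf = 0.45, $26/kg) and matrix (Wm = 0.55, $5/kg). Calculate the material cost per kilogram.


Cost = cost_f*Wf + cost_m*Wm = 26*0.45 + 5*0.55 = $14.45/kg

$14.45/kg


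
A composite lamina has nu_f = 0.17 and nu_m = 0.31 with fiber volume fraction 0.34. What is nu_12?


nu_12 = nu_f*Vf + nu_m*(1-Vf) = 0.17*0.34 + 0.31*0.66 = 0.2624

0.2624


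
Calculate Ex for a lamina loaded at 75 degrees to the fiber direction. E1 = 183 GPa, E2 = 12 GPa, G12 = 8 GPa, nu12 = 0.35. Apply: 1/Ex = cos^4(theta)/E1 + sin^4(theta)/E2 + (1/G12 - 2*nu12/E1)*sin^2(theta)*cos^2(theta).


cos^4(75) = 0.004487, sin^4(75) = 0.870513, sin^2(75)*cos^2(75) = 0.0625
1/G12 - 2*nu12/E1 = 1/8 - 2*0.35/183 = 0.121175 GPa^-1
1/Ex = 0.004487/183 + 0.870513/12 + 0.121175*0.0625 = 0.0801407 GPa^-1
Ex = 12.48 GPa

12.48 GPa


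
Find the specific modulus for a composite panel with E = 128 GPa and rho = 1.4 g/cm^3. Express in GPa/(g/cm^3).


Specific stiffness = E/rho = 128/1.4 = 91.4 GPa/(g/cm^3)

91.4 GPa/(g/cm^3)


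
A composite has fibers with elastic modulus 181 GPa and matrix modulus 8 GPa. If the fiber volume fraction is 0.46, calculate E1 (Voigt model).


E1 = Ef*Vf + Em*(1-Vf) = 181*0.46 + 8*0.54 = 87.58 GPa

87.58 GPa


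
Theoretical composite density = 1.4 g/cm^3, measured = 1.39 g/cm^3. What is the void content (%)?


Void% = (rho_theo - rho_actual)/rho_theo * 100 = (1.4 - 1.39)/1.4 * 100 = 0.71%

0.71%


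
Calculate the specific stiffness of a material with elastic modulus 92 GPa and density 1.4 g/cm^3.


Specific stiffness = E/rho = 92/1.4 = 65.7 GPa/(g/cm^3)

65.7 GPa/(g/cm^3)


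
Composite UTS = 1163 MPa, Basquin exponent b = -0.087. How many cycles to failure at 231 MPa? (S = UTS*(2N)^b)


N = 0.5 * (S/UTS)^(1/b) = 0.5 * (231/1163)^(1/-0.087) = 5.8555e+07 cycles

5.8555e+07 cycles


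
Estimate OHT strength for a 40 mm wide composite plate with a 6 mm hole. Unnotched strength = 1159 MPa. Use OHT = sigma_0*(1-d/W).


OHT = sigma_0*(1-d/W) = 1159*(1-6/40) = 985.2 MPa

985.2 MPa


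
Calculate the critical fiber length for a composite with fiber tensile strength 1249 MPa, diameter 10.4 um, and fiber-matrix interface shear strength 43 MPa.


Lc = sigma_f * d / (2 * tau_i) = 1249 * 10.4 / (2 * 43) = 151.0 um

151.0 um


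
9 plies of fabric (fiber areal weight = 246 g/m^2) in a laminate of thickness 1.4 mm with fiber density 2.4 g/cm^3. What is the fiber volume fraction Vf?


Vf = n * FAW / (rho_f * h * 1000) = 9 * 246 / (2.4 * 1.4 * 1000) = 0.6589

0.6589


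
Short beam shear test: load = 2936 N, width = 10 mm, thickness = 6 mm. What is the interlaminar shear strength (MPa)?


ILSS = 3F/(4bh) = 3*2936/(4*10*6) = 36.7 MPa

36.7 MPa


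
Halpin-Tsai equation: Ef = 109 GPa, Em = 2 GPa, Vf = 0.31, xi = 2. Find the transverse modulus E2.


eta = (Ef/Em - 1)/(Ef/Em + xi) = (54.5 - 1)/(54.5 + 2) = 0.9469
E2 = Em*(1+xi*eta*Vf)/(1-eta*Vf) = 4.49 GPa

4.49 GPa


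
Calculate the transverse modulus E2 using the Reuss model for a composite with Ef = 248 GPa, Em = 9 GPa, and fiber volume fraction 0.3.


1/E2 = Vf/Ef + (1-Vf)/Em = 0.3/248 + 0.7/9
E2 = 12.66 GPa

12.66 GPa


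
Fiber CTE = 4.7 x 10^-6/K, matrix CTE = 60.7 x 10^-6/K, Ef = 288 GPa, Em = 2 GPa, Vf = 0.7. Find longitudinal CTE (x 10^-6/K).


E1 = Ef*Vf + Em*(1-Vf) = 202.2
alpha_1 = (alpha_f*Ef*Vf + alpha_m*Em*(1-Vf))/E1 = 4.87 x 10^-6/K

4.87 x 10^-6/K


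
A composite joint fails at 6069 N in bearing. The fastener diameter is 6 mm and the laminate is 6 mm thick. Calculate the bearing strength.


sigma_br = F/(d*h) = 6069/(6*6) = 168.6 MPa

168.6 MPa


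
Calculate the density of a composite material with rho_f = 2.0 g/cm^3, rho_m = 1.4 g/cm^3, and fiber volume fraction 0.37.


rho_c = rho_f*Vf + rho_m*(1-Vf) = 2.0*0.37 + 1.4*0.63 = 1.622 g/cm^3

1.622 g/cm^3


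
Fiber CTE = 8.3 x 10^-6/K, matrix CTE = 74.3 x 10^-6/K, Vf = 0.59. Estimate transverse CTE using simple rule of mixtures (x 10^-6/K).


alpha_2 = alpha_f*Vf + alpha_m*(1-Vf) = 8.3*0.59 + 74.3*0.41 = 35.4 x 10^-6/K

35.4 x 10^-6/K


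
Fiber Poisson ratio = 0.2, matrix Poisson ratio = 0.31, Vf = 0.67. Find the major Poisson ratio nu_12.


nu_12 = nu_f*Vf + nu_m*(1-Vf) = 0.2*0.67 + 0.31*0.33 = 0.2363

0.2363


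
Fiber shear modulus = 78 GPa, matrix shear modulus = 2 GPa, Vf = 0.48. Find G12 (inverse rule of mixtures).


1/G12 = Vf/Gf + (1-Vf)/Gm = 0.48/78 + 0.52/2
G12 = 3.76 GPa

3.76 GPa


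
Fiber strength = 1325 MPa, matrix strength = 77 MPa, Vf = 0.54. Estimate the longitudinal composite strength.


sigma_1 = sigma_f*Vf + sigma_m*(1-Vf) = 1325*0.54 + 77*0.46 = 750.9 MPa

750.9 MPa
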